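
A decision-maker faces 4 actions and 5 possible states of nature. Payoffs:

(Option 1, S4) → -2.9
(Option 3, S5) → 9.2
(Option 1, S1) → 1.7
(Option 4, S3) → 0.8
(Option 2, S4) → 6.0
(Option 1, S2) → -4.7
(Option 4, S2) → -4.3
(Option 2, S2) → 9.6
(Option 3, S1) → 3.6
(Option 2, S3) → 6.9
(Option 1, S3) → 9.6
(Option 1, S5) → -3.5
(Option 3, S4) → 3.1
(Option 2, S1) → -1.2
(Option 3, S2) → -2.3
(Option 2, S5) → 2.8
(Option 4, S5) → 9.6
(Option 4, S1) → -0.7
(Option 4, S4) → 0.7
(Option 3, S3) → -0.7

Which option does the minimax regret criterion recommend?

Option 2

Column bests: S1=3.6, S2=9.6, S3=9.6, S4=6.0, S5=9.6.
Option 1 regrets: 1.9, 14.3, 0.0, 8.9, 13.1 → max 14.3
Option 2 regrets: 4.8, 0.0, 2.7, 0.0, 6.8 → max 6.8
Option 3 regrets: 0.0, 11.9, 10.3, 2.9, 0.4 → max 11.9
Option 4 regrets: 4.3, 13.9, 8.8, 5.3, 0.0 → max 13.9
Smallest max regret = 6.8 → Option 2.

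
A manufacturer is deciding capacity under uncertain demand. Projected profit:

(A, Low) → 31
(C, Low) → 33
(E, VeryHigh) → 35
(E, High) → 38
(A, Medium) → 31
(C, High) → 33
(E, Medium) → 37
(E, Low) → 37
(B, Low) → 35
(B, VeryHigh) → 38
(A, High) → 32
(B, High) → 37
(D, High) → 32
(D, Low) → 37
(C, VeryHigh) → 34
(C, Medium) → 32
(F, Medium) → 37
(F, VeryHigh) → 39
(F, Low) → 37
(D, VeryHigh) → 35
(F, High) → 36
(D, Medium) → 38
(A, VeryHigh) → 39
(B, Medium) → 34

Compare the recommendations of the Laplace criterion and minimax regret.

laplace → F; minimax regret → F (agree)

Row averages: A=33.25, B=36, C=33, D=35.5, E=36.75, F=37.25
Highest average = 37.25 → F.
Column bests: Low=37, Medium=38, High=38, VeryHigh=39.
A regrets: 6, 7, 6, 0 → max 7
B regrets: 2, 4, 1, 1 → max 4
C regrets: 4, 6, 5, 5 → max 6
D regrets: 0, 0, 6, 4 → max 6
E regrets: 0, 1, 0, 4 → max 4
F regrets: 0, 1, 2, 0 → max 2
Smallest max regret = 2 → F.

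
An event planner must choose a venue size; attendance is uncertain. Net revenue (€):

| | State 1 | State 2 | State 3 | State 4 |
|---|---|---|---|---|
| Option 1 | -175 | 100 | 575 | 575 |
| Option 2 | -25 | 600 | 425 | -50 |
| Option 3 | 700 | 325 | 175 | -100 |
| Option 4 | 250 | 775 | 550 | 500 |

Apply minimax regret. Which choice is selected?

Option 4

Column bests: State 1=700, State 2=775, State 3=575, State 4=575.
Option 1 regrets: 875, 675, 0, 0 → max 875
Option 2 regrets: 725, 175, 150, 625 → max 725
Option 3 regrets: 0, 450, 400, 675 → max 675
Option 4 regrets: 450, 0, 25, 75 → max 450
Smallest max regret = 450 → Option 4.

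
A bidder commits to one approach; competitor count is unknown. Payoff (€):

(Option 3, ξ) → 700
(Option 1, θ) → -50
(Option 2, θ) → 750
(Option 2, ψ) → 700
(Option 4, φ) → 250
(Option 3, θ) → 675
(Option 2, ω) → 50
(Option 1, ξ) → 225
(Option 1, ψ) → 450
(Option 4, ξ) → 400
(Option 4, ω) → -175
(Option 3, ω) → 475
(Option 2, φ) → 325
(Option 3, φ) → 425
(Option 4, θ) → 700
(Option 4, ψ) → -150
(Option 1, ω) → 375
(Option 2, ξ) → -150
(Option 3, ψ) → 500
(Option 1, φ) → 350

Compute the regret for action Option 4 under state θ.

Best payoff under θ is 750.
Regret = 750 − 700 = 50.

50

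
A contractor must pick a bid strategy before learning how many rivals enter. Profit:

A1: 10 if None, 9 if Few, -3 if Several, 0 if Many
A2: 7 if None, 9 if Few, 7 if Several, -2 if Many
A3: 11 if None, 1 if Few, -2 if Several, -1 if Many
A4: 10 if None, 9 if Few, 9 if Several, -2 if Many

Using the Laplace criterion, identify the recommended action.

Row averages: A1=4, A2=5.25, A3=2.25, A4=6.5
Highest average = 6.5 → A4.

A4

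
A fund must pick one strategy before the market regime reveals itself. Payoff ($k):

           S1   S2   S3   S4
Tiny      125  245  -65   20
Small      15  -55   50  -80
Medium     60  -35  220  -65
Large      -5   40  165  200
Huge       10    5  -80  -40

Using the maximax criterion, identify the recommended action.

Tiny

Row maxima: Tiny=245, Small=50, Medium=220, Large=200, Huge=10
Best best-case = 245 → Tiny.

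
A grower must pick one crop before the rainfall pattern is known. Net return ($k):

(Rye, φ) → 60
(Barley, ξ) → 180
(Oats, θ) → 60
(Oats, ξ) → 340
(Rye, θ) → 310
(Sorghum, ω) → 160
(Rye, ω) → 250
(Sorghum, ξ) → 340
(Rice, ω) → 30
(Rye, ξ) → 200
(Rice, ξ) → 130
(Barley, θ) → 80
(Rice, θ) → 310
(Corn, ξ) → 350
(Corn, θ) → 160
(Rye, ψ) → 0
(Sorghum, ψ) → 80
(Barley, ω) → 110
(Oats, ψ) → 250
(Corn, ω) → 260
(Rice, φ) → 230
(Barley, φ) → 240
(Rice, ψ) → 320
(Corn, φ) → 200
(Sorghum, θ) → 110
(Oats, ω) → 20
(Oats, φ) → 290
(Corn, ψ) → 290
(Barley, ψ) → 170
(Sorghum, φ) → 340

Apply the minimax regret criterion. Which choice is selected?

Column bests: θ=310, φ=340, ψ=320, ω=260, ξ=350.
Rice regrets: 0, 110, 0, 230, 220 → max 230
Barley regrets: 230, 100, 150, 150, 170 → max 230
Oats regrets: 250, 50, 70, 240, 10 → max 250
Corn regrets: 150, 140, 30, 0, 0 → max 150
Rye regrets: 0, 280, 320, 10, 150 → max 320
Sorghum regrets: 200, 0, 240, 100, 10 → max 240
Smallest max regret = 150 → Corn.

Corn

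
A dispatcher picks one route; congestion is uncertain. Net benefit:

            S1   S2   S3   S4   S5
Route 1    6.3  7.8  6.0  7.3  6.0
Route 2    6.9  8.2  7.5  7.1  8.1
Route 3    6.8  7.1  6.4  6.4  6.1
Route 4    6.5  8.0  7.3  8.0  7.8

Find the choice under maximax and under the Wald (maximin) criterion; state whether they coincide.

Row maxima: Route 1=7.8, Route 2=8.2, Route 3=7.1, Route 4=8.0
Best best-case = 8.2 → Route 2.
Row minima: Route 1=6.0, Route 2=6.9, Route 3=6.1, Route 4=6.5
Best worst-case = 6.9 → Route 2.

maximax → Route 2; maximin → Route 2 (agree)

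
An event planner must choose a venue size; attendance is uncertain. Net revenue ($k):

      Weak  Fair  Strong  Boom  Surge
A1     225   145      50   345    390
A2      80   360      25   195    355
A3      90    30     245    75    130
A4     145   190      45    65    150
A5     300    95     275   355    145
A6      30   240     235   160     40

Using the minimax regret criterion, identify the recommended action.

A1

Column bests: Weak=300, Fair=360, Strong=275, Boom=355, Surge=390.
A1 regrets: 75, 215, 225, 10, 0 → max 225
A2 regrets: 220, 0, 250, 160, 35 → max 250
A3 regrets: 210, 330, 30, 280, 260 → max 330
A4 regrets: 155, 170, 230, 290, 240 → max 290
A5 regrets: 0, 265, 0, 0, 245 → max 265
A6 regrets: 270, 120, 40, 195, 350 → max 350
Smallest max regret = 225 → A1.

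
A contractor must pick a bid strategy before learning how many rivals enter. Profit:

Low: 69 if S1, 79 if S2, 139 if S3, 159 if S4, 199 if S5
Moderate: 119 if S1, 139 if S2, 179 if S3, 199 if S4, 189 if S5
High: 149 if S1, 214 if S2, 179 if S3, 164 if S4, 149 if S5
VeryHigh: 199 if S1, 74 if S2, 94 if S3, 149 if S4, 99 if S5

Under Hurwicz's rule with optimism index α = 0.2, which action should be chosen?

Low: 0.2·199 + 0.8·69 = 95
Moderate: 0.2·199 + 0.8·119 = 135
High: 0.2·214 + 0.8·149 = 162
VeryHigh: 0.2·199 + 0.8·74 = 99
Highest Hurwicz score = 162 → High.

High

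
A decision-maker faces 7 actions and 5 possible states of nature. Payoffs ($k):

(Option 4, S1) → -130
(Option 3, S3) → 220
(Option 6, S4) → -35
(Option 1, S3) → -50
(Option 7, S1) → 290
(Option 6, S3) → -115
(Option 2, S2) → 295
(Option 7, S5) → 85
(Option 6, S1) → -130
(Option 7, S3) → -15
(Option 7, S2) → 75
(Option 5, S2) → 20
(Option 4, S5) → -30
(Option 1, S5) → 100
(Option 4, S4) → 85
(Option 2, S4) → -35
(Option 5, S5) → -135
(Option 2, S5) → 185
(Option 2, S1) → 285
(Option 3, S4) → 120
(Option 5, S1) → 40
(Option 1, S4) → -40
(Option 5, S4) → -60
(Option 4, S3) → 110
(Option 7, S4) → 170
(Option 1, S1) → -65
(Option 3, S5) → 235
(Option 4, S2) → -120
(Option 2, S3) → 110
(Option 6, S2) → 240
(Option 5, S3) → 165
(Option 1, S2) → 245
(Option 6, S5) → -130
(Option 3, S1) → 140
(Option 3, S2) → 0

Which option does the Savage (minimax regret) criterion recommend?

Option 2

Column bests: S1=290, S2=295, S3=220, S4=170, S5=235.
Option 1 regrets: 355, 50, 270, 210, 135 → max 355
Option 2 regrets: 5, 0, 110, 205, 50 → max 205
Option 3 regrets: 150, 295, 0, 50, 0 → max 295
Option 4 regrets: 420, 415, 110, 85, 265 → max 420
Option 5 regrets: 250, 275, 55, 230, 370 → max 370
Option 6 regrets: 420, 55, 335, 205, 365 → max 420
Option 7 regrets: 0, 220, 235, 0, 150 → max 235
Smallest max regret = 205 → Option 2.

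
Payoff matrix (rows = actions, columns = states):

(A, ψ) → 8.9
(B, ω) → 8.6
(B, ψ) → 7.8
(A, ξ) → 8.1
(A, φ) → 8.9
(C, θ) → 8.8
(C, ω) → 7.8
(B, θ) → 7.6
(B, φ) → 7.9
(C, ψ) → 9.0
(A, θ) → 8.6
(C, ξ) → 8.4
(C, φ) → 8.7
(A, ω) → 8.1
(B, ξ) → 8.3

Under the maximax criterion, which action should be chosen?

Row maxima: A=8.9, B=8.6, C=9.0
Best best-case = 9.0 → C.

C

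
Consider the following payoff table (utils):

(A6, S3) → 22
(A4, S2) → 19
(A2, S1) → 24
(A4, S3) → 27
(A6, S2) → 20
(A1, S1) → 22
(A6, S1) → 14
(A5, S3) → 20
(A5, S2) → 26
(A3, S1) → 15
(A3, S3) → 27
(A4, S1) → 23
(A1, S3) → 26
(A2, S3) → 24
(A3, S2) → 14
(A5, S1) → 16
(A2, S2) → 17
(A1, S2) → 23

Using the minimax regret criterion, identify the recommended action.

Column bests: S1=24, S2=26, S3=27.
A1 regrets: 2, 3, 1 → max 3
A2 regrets: 0, 9, 3 → max 9
A3 regrets: 9, 12, 0 → max 12
A4 regrets: 1, 7, 0 → max 7
A5 regrets: 8, 0, 7 → max 8
A6 regrets: 10, 6, 5 → max 10
Smallest max regret = 3 → A1.

A1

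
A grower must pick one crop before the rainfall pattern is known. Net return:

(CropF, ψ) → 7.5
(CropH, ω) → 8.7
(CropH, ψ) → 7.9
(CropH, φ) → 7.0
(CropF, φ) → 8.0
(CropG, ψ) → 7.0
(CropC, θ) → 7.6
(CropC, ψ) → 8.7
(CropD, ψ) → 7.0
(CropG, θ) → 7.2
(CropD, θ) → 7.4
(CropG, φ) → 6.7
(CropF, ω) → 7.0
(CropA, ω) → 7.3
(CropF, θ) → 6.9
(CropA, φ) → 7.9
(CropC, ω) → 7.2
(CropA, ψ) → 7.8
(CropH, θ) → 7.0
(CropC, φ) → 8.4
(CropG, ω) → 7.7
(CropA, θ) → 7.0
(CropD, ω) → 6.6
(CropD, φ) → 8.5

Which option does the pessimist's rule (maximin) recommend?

CropC

Row minima: CropH=7.0, CropC=7.2, CropA=7.0, CropD=6.6, CropG=6.7, CropF=6.9
Best worst-case = 7.2 → CropC.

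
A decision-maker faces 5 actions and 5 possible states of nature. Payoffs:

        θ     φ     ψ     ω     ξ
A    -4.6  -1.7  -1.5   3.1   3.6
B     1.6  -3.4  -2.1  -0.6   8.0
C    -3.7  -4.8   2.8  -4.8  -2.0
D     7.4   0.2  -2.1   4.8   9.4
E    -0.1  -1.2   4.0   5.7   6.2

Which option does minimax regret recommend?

Column bests: θ=7.4, φ=0.2, ψ=4.0, ω=5.7, ξ=9.4.
A regrets: 12.0, 1.9, 5.5, 2.6, 5.8 → max 12.0
B regrets: 5.8, 3.6, 6.1, 6.3, 1.4 → max 6.3
C regrets: 11.1, 5.0, 1.2, 10.5, 11.4 → max 11.4
D regrets: 0.0, 0.0, 6.1, 0.9, 0.0 → max 6.1
E regrets: 7.5, 1.4, 0.0, 0.0, 3.2 → max 7.5
Smallest max regret = 6.1 → D.

D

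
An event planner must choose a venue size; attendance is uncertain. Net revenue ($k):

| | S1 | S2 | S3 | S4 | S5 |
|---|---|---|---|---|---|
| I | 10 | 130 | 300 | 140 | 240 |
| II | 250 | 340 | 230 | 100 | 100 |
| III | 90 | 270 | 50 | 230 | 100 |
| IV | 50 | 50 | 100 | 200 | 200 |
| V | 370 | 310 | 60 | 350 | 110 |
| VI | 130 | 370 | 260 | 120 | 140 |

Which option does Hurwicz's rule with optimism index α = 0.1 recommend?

I: 0.1·300 + 0.9·10 = 39
II: 0.1·340 + 0.9·100 = 124
III: 0.1·270 + 0.9·50 = 72
IV: 0.1·200 + 0.9·50 = 65
V: 0.1·370 + 0.9·60 = 91
VI: 0.1·370 + 0.9·120 = 145
Highest Hurwicz score = 145 → VI.

VI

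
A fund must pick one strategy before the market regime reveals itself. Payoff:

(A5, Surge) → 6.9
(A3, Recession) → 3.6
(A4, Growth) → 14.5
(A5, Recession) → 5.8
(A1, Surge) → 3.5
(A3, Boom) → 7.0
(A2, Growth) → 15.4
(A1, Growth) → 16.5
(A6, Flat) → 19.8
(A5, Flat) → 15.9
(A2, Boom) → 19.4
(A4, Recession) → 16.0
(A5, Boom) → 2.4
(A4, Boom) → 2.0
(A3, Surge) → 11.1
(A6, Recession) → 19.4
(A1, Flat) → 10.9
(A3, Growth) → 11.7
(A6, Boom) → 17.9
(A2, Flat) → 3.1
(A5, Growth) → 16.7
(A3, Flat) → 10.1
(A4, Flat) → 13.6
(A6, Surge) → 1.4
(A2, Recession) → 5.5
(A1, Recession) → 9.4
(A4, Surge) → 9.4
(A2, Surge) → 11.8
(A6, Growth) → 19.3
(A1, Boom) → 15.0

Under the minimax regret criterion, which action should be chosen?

A1

Column bests: Recession=19.4, Flat=19.8, Growth=19.3, Boom=19.4, Surge=11.8.
A1 regrets: 10.0, 8.9, 2.8, 4.4, 8.3 → max 10.0
A2 regrets: 13.9, 16.7, 3.9, 0.0, 0.0 → max 16.7
A3 regrets: 15.8, 9.7, 7.6, 12.4, 0.7 → max 15.8
A4 regrets: 3.4, 6.2, 4.8, 17.4, 2.4 → max 17.4
A5 regrets: 13.6, 3.9, 2.6, 17.0, 4.9 → max 17.0
A6 regrets: 0.0, 0.0, 0.0, 1.5, 10.4 → max 10.4
Smallest max regret = 10.0 → A1.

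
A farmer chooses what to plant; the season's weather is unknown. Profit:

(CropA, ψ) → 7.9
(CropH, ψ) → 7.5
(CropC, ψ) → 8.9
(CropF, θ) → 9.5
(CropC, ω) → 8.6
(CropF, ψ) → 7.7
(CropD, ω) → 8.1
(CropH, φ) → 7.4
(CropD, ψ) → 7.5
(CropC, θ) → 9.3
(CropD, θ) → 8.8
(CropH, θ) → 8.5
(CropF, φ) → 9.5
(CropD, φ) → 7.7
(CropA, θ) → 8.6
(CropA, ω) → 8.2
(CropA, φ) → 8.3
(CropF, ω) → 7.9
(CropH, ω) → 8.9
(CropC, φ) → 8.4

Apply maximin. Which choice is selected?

Row minima: CropH=7.4, CropF=7.7, CropD=7.5, CropC=8.4, CropA=7.9
Best worst-case = 8.4 → CropC.

CropC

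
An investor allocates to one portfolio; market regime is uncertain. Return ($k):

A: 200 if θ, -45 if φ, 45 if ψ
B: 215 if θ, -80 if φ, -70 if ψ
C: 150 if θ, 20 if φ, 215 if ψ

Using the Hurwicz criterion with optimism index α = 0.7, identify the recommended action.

C

A: 0.7·200 + 0.3·(-45) = 126.5
B: 0.7·215 + 0.3·(-80) = 126.5
C: 0.7·215 + 0.3·20 = 156.5
Highest Hurwicz score = 156.5 → C.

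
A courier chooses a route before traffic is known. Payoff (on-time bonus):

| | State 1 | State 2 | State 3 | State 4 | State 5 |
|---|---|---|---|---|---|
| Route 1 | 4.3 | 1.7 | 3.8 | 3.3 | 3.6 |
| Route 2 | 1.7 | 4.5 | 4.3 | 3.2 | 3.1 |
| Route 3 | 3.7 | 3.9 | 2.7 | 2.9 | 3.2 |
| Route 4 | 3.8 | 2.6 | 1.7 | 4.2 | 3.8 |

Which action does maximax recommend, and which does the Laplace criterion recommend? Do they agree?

Row maxima: Route 1=4.3, Route 2=4.5, Route 3=3.9, Route 4=4.2
Best best-case = 4.5 → Route 2.
Row averages: Route 1=3.34, Route 2=3.36, Route 3=3.28, Route 4=3.22
Highest average = 3.36 → Route 2.

maximax → Route 2; laplace → Route 2 (agree)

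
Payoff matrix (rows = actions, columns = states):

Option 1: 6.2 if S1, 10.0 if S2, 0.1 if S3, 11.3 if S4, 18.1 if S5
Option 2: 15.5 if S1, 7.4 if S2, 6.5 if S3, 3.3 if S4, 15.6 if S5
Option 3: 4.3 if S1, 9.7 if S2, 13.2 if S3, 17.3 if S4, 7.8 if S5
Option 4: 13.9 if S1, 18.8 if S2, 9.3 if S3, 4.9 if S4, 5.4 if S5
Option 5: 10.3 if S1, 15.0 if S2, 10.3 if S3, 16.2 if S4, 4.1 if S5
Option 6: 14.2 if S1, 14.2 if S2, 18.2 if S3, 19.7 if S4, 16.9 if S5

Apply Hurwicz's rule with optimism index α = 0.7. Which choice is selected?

Option 6

Option 1: 0.7·18.1 + 0.3·0.1 = 12.7
Option 2: 0.7·15.6 + 0.3·3.3 = 11.91
Option 3: 0.7·17.3 + 0.3·4.3 = 13.4
Option 4: 0.7·18.8 + 0.3·4.9 = 14.63
Option 5: 0.7·16.2 + 0.3·4.1 = 12.57
Option 6: 0.7·19.7 + 0.3·14.2 = 18.05
Highest Hurwicz score = 18.05 → Option 6.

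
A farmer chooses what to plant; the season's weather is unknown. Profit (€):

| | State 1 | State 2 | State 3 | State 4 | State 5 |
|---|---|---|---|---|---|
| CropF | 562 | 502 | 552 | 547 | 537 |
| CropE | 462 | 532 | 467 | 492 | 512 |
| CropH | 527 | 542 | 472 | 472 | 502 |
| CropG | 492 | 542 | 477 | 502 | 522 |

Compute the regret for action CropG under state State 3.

Best payoff under State 3 is 552.
Regret = 552 − 477 = 75.

75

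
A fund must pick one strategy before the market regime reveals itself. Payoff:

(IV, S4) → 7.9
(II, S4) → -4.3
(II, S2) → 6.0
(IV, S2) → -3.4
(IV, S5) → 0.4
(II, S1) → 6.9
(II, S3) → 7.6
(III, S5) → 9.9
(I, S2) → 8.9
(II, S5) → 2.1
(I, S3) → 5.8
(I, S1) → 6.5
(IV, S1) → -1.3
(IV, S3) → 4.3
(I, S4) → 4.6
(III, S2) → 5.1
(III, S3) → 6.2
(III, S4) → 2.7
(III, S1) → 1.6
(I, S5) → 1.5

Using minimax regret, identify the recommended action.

Column bests: S1=6.9, S2=8.9, S3=7.6, S4=7.9, S5=9.9.
I regrets: 0.4, 0.0, 1.8, 3.3, 8.4 → max 8.4
II regrets: 0.0, 2.9, 0.0, 12.2, 7.8 → max 12.2
III regrets: 5.3, 3.8, 1.4, 5.2, 0.0 → max 5.3
IV regrets: 8.2, 12.3, 3.3, 0.0, 9.5 → max 12.3
Smallest max regret = 5.3 → III.

III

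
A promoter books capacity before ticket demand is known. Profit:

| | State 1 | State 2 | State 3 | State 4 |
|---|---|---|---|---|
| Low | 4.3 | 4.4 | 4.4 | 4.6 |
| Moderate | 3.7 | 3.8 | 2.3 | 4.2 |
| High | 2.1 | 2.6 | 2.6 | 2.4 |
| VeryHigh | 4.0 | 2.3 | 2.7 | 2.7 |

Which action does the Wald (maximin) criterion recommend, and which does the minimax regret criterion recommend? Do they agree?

maximin → Low; minimax regret → Low (agree)

Row minima: Low=4.3, Moderate=2.3, High=2.1, VeryHigh=2.3
Best worst-case = 4.3 → Low.
Column bests: State 1=4.3, State 2=4.4, State 3=4.4, State 4=4.6.
Low regrets: 0.0, 0.0, 0.0, 0.0 → max 0.0
Moderate regrets: 0.6, 0.6, 2.1, 0.4 → max 2.1
High regrets: 2.2, 1.8, 1.8, 2.2 → max 2.2
VeryHigh regrets: 0.3, 2.1, 1.7, 1.9 → max 2.1
Smallest max regret = 0.0 → Low.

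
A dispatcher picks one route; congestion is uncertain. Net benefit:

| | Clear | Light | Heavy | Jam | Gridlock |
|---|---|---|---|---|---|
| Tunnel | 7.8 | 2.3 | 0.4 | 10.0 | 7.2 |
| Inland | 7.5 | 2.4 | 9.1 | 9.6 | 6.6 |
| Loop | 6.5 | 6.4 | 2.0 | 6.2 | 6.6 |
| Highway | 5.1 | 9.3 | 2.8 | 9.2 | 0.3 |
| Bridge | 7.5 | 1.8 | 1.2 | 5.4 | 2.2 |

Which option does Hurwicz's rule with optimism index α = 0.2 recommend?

Inland

Tunnel: 0.2·10.0 + 0.8·0.4 = 2.32
Inland: 0.2·9.6 + 0.8·2.4 = 3.84
Loop: 0.2·6.6 + 0.8·2.0 = 2.92
Highway: 0.2·9.3 + 0.8·0.3 = 2.1
Bridge: 0.2·7.5 + 0.8·1.2 = 2.46
Highest Hurwicz score = 3.84 → Inland.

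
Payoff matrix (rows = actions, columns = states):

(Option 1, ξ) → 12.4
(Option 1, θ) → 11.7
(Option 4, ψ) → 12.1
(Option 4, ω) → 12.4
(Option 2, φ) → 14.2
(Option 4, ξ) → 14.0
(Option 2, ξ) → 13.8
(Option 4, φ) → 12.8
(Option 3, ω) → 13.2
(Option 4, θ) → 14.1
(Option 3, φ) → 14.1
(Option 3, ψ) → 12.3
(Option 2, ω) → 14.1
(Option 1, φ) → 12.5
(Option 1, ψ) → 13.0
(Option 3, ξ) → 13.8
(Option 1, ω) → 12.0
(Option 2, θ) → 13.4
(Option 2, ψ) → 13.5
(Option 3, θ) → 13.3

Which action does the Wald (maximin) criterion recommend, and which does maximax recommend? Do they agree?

maximin → Option 2; maximax → Option 2 (agree)

Row minima: Option 1=11.7, Option 2=13.4, Option 3=12.3, Option 4=12.1
Best worst-case = 13.4 → Option 2.
Row maxima: Option 1=13.0, Option 2=14.2, Option 3=14.1, Option 4=14.1
Best best-case = 14.2 → Option 2.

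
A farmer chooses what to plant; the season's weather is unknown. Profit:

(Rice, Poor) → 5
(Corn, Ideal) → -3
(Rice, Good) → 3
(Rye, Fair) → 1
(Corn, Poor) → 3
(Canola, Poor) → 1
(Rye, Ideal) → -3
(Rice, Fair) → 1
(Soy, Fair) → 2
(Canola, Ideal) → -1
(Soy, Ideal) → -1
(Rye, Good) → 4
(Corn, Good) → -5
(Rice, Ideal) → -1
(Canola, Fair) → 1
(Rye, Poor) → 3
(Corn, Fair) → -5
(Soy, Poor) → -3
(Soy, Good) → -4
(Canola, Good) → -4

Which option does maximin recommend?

Rice

Row minima: Canola=-4, Corn=-5, Rice=-1, Soy=-4, Rye=-3
Best worst-case = -1 → Rice.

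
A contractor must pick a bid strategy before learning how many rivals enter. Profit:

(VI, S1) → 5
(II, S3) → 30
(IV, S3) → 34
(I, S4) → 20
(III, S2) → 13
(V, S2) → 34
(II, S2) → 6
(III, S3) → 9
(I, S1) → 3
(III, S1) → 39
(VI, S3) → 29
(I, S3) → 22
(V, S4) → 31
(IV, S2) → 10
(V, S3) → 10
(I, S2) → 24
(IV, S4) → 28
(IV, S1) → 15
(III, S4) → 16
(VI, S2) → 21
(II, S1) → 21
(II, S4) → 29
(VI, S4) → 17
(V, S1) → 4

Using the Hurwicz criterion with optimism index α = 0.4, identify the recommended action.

III

I: 0.4·24 + 0.6·3 = 11.4
II: 0.4·30 + 0.6·6 = 15.6
III: 0.4·39 + 0.6·9 = 21
IV: 0.4·34 + 0.6·10 = 19.6
V: 0.4·34 + 0.6·4 = 16
VI: 0.4·29 + 0.6·5 = 14.6
Highest Hurwicz score = 21 → III.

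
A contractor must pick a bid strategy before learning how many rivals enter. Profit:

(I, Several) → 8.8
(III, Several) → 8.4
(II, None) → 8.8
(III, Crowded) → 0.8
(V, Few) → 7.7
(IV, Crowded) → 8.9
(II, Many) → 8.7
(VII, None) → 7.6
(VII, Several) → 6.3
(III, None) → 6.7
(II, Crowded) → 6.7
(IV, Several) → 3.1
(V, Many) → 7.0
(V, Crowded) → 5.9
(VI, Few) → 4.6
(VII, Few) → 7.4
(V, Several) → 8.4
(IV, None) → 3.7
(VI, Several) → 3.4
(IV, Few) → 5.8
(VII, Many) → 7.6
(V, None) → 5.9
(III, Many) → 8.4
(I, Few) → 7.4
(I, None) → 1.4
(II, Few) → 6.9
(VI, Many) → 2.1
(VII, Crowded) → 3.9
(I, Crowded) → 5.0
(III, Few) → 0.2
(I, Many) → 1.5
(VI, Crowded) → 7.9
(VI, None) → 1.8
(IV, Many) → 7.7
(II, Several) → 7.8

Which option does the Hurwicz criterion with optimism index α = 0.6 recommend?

I: 0.6·8.8 + 0.4·1.4 = 5.84
II: 0.6·8.8 + 0.4·6.7 = 7.96
III: 0.6·8.4 + 0.4·0.2 = 5.12
IV: 0.6·8.9 + 0.4·3.1 = 6.58
V: 0.6·8.4 + 0.4·5.9 = 7.4
VI: 0.6·7.9 + 0.4·1.8 = 5.46
VII: 0.6·7.6 + 0.4·3.9 = 6.12
Highest Hurwicz score = 7.96 → II.

II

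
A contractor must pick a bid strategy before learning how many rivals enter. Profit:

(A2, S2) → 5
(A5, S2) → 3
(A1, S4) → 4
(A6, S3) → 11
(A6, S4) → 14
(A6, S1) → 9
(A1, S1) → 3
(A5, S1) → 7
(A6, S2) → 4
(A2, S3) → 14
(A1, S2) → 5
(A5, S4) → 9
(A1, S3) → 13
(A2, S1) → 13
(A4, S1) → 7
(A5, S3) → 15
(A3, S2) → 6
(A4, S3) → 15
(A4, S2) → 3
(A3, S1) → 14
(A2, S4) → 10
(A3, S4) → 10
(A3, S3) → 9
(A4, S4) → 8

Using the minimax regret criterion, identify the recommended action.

Column bests: S1=14, S2=6, S3=15, S4=14.
A1 regrets: 11, 1, 2, 10 → max 11
A2 regrets: 1, 1, 1, 4 → max 4
A3 regrets: 0, 0, 6, 4 → max 6
A4 regrets: 7, 3, 0, 6 → max 7
A5 regrets: 7, 3, 0, 5 → max 7
A6 regrets: 5, 2, 4, 0 → max 5
Smallest max regret = 4 → A2.

A2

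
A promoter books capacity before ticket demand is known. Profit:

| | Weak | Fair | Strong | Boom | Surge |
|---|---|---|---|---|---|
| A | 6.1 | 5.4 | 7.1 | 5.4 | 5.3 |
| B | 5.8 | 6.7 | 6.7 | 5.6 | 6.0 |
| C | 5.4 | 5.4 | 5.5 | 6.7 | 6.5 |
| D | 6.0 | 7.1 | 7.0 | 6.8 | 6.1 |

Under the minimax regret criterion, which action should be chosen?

Column bests: Weak=6.1, Fair=7.1, Strong=7.1, Boom=6.8, Surge=6.5.
A regrets: 0.0, 1.7, 0.0, 1.4, 1.2 → max 1.7
B regrets: 0.3, 0.4, 0.4, 1.2, 0.5 → max 1.2
C regrets: 0.7, 1.7, 1.6, 0.1, 0.0 → max 1.7
D regrets: 0.1, 0.0, 0.1, 0.0, 0.4 → max 0.4
Smallest max regret = 0.4 → D.

D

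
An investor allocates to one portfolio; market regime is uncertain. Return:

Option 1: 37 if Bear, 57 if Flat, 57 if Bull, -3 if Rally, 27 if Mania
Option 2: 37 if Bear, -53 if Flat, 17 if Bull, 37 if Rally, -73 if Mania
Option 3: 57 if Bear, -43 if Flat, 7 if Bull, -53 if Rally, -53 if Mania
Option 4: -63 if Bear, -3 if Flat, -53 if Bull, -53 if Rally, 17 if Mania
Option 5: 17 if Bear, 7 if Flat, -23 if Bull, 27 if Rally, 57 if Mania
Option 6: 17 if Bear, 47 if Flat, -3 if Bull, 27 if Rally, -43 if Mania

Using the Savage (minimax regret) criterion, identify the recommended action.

Column bests: Bear=57, Flat=57, Bull=57, Rally=37, Mania=57.
Option 1 regrets: 20, 0, 0, 40, 30 → max 40
Option 2 regrets: 20, 110, 40, 0, 130 → max 130
Option 3 regrets: 0, 100, 50, 90, 110 → max 110
Option 4 regrets: 120, 60, 110, 90, 40 → max 120
Option 5 regrets: 40, 50, 80, 10, 0 → max 80
Option 6 regrets: 40, 10, 60, 10, 100 → max 100
Smallest max regret = 40 → Option 1.

Option 1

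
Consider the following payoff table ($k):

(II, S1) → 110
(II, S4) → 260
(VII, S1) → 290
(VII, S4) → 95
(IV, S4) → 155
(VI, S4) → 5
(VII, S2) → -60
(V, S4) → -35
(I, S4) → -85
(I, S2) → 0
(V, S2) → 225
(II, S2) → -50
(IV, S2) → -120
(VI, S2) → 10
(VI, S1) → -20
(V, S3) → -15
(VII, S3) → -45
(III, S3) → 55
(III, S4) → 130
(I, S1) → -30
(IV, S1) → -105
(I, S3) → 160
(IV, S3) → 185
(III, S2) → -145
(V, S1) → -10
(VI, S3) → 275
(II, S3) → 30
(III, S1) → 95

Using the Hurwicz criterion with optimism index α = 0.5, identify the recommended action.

VI

I: 0.5·160 + 0.5·(-85) = 37.5
II: 0.5·260 + 0.5·(-50) = 105
III: 0.5·130 + 0.5·(-145) = -7.5
IV: 0.5·185 + 0.5·(-120) = 32.5
V: 0.5·225 + 0.5·(-35) = 95
VI: 0.5·275 + 0.5·(-20) = 127.5
VII: 0.5·290 + 0.5·(-60) = 115
Highest Hurwicz score = 127.5 → VI.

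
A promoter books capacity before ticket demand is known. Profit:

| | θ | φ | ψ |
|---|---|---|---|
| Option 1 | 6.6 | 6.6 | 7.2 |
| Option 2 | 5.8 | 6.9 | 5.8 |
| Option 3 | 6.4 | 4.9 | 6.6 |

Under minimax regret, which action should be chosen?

Column bests: θ=6.6, φ=6.9, ψ=7.2.
Option 1 regrets: 0.0, 0.3, 0.0 → max 0.3
Option 2 regrets: 0.8, 0.0, 1.4 → max 1.4
Option 3 regrets: 0.2, 2.0, 0.6 → max 2.0
Smallest max regret = 0.3 → Option 1.

Option 1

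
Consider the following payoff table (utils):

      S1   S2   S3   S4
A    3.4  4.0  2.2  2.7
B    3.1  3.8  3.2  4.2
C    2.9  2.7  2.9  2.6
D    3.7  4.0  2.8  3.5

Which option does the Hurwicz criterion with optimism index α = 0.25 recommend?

B

A: 0.25·4.0 + 0.75·2.2 = 2.65
B: 0.25·4.2 + 0.75·3.1 = 3.375
C: 0.25·2.9 + 0.75·2.6 = 2.675
D: 0.25·4.0 + 0.75·2.8 = 3.1
Highest Hurwicz score = 3.375 → B.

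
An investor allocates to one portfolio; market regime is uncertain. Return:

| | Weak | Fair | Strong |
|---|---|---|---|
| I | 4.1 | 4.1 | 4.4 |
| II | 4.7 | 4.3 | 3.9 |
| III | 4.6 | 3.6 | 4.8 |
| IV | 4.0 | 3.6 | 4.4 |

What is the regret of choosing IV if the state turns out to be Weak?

0.7

Best payoff under Weak is 4.7.
Regret = 4.7 − 4.0 = 0.7.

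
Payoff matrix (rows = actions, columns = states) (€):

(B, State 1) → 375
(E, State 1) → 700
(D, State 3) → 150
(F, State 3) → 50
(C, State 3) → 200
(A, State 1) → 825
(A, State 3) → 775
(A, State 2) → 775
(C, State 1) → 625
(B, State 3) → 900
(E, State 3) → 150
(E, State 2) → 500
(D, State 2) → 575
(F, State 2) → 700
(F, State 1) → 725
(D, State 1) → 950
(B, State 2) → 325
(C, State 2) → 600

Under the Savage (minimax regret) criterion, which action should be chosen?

A

Column bests: State 1=950, State 2=775, State 3=900.
A regrets: 125, 0, 125 → max 125
B regrets: 575, 450, 0 → max 575
C regrets: 325, 175, 700 → max 700
D regrets: 0, 200, 750 → max 750
E regrets: 250, 275, 750 → max 750
F regrets: 225, 75, 850 → max 850
Smallest max regret = 125 → A.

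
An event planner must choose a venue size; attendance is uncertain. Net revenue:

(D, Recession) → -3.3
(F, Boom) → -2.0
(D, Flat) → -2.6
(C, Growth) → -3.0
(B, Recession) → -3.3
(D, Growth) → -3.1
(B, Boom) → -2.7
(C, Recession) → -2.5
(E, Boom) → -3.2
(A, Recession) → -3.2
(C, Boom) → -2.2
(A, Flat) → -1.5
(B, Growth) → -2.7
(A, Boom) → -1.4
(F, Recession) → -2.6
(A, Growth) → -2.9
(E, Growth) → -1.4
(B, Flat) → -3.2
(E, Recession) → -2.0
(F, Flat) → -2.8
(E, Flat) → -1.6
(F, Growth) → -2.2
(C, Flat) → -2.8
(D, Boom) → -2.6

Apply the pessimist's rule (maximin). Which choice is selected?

F

Row minima: A=-3.2, B=-3.3, C=-3.0, D=-3.3, E=-3.2, F=-2.8
Best worst-case = -2.8 → F.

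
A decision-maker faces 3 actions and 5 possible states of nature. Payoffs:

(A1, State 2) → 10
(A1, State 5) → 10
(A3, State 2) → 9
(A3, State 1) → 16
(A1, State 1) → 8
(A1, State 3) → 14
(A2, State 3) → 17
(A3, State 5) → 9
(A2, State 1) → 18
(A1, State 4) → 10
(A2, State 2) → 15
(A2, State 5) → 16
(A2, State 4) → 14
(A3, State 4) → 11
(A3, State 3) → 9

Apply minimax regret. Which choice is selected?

A2

Column bests: State 1=18, State 2=15, State 3=17, State 4=14, State 5=16.
A1 regrets: 10, 5, 3, 4, 6 → max 10
A2 regrets: 0, 0, 0, 0, 0 → max 0
A3 regrets: 2, 6, 8, 3, 7 → max 8
Smallest max regret = 0 → A2.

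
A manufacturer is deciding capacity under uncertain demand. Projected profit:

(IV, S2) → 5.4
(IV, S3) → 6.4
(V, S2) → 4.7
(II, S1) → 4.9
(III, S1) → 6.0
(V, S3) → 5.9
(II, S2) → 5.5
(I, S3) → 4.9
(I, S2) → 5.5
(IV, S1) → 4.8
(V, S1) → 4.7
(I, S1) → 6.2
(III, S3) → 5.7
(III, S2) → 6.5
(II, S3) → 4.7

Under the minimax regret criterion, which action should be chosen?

Column bests: S1=6.2, S2=6.5, S3=6.4.
I regrets: 0.0, 1.0, 1.5 → max 1.5
II regrets: 1.3, 1.0, 1.7 → max 1.7
III regrets: 0.2, 0.0, 0.7 → max 0.7
IV regrets: 1.4, 1.1, 0.0 → max 1.4
V regrets: 1.5, 1.8, 0.5 → max 1.8
Smallest max regret = 0.7 → III.

III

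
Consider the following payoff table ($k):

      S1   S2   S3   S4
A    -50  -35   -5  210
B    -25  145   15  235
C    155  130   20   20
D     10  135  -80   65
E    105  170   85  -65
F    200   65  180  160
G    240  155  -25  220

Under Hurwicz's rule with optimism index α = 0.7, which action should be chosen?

A: 0.7·210 + 0.3·(-50) = 132
B: 0.7·235 + 0.3·(-25) = 157
C: 0.7·155 + 0.3·20 = 114.5
D: 0.7·135 + 0.3·(-80) = 70.5
E: 0.7·170 + 0.3·(-65) = 99.5
F: 0.7·200 + 0.3·65 = 159.5
G: 0.7·240 + 0.3·(-25) = 160.5
Highest Hurwicz score = 160.5 → G.

G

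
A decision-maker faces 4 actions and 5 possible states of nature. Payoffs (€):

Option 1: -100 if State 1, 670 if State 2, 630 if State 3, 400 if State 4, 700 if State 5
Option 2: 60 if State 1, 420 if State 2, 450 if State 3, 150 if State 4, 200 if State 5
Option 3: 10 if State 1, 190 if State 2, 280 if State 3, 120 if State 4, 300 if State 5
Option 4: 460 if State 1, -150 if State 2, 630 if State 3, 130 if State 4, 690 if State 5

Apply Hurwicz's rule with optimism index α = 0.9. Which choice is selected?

Option 1

Option 1: 0.9·700 + 0.1·(-100) = 620
Option 2: 0.9·450 + 0.1·60 = 411
Option 3: 0.9·300 + 0.1·10 = 271
Option 4: 0.9·690 + 0.1·(-150) = 606
Highest Hurwicz score = 620 → Option 1.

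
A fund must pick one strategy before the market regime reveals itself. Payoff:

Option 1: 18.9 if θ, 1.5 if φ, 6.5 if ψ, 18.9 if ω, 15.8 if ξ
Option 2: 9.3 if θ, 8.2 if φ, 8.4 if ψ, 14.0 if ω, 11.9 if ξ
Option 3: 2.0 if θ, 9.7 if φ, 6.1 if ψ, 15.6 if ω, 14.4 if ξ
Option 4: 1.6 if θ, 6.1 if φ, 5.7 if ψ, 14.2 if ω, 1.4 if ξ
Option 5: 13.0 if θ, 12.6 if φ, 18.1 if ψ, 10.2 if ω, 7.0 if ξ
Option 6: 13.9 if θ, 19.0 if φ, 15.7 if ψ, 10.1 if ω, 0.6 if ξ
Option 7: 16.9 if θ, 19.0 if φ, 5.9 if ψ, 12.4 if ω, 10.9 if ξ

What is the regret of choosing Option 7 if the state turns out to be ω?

6.5

Best payoff under ω is 18.9.
Regret = 18.9 − 12.4 = 6.5.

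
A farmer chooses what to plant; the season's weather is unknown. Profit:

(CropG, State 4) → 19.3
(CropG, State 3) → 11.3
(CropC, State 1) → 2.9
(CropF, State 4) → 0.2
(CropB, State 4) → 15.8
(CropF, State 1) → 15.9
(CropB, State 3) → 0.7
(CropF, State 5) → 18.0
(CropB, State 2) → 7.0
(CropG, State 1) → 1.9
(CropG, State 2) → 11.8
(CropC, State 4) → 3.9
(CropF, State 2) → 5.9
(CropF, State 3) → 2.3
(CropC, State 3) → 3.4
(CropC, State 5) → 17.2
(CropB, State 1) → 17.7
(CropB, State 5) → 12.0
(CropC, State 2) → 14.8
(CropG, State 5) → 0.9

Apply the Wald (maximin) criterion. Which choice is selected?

Row minima: CropF=0.2, CropB=0.7, CropC=2.9, CropG=0.9
Best worst-case = 2.9 → CropC.

CropC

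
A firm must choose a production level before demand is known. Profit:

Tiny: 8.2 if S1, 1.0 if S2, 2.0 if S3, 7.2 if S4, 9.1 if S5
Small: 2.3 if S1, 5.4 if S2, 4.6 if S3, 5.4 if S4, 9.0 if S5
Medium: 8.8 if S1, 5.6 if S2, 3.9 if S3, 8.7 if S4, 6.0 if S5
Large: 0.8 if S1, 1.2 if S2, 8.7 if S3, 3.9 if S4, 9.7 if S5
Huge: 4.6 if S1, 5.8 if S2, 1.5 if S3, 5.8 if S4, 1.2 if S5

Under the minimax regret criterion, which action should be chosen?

Column bests: S1=8.8, S2=5.8, S3=8.7, S4=8.7, S5=9.7.
Tiny regrets: 0.6, 4.8, 6.7, 1.5, 0.6 → max 6.7
Small regrets: 6.5, 0.4, 4.1, 3.3, 0.7 → max 6.5
Medium regrets: 0.0, 0.2, 4.8, 0.0, 3.7 → max 4.8
Large regrets: 8.0, 4.6, 0.0, 4.8, 0.0 → max 8.0
Huge regrets: 4.2, 0.0, 7.2, 2.9, 8.5 → max 8.5
Smallest max regret = 4.8 → Medium.

Medium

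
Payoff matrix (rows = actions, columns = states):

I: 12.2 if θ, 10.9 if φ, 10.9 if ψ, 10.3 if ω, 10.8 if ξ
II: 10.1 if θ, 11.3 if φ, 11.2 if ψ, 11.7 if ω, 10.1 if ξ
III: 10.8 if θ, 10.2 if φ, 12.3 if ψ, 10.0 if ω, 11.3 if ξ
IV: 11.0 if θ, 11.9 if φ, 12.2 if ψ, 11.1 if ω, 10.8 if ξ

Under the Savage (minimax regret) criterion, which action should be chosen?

Column bests: θ=12.2, φ=11.9, ψ=12.3, ω=11.7, ξ=11.3.
I regrets: 0.0, 1.0, 1.4, 1.4, 0.5 → max 1.4
II regrets: 2.1, 0.6, 1.1, 0.0, 1.2 → max 2.1
III regrets: 1.4, 1.7, 0.0, 1.7, 0.0 → max 1.7
IV regrets: 1.2, 0.0, 0.1, 0.6, 0.5 → max 1.2
Smallest max regret = 1.2 → IV.

IV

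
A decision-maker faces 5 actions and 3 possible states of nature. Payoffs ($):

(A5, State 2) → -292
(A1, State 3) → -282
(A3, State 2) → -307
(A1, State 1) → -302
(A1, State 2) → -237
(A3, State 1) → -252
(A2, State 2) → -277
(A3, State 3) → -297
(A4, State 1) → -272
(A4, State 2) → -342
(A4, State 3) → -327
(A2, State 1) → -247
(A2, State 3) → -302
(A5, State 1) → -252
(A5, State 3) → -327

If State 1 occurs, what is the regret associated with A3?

Best payoff under State 1 is -247.
Regret = -247 − (-252) = 5.

5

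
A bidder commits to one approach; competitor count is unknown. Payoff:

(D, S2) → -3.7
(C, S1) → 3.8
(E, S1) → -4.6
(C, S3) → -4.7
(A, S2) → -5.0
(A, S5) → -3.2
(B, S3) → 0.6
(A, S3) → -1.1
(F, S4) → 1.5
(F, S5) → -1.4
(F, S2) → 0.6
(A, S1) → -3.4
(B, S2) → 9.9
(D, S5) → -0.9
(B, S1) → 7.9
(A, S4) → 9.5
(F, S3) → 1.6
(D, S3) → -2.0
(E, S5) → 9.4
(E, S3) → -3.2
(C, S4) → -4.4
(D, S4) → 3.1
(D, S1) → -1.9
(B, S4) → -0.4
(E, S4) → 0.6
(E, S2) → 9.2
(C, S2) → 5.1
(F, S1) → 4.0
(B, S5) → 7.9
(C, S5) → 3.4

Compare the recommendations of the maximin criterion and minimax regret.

maximin → B; minimax regret → B (agree)

Row minima: A=-5.0, B=-0.4, C=-4.7, D=-3.7, E=-4.6, F=-1.4
Best worst-case = -0.4 → B.
Column bests: S1=7.9, S2=9.9, S3=1.6, S4=9.5, S5=9.4.
A regrets: 11.3, 14.9, 2.7, 0.0, 12.6 → max 14.9
B regrets: 0.0, 0.0, 1.0, 9.9, 1.5 → max 9.9
C regrets: 4.1, 4.8, 6.3, 13.9, 6.0 → max 13.9
D regrets: 9.8, 13.6, 3.6, 6.4, 10.3 → max 13.6
E regrets: 12.5, 0.7, 4.8, 8.9, 0.0 → max 12.5
F regrets: 3.9, 9.3, 0.0, 8.0, 10.8 → max 10.8
Smallest max regret = 9.9 → B.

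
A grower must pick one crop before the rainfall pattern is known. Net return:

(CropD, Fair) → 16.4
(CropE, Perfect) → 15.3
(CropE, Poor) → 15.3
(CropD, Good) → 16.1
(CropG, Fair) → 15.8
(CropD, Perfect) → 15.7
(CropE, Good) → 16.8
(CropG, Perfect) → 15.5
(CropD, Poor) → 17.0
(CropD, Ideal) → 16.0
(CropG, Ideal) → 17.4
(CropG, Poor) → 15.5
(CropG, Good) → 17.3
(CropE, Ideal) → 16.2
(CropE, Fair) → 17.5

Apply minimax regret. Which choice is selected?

Column bests: Poor=17.0, Fair=17.5, Good=17.3, Ideal=17.4, Perfect=15.7.
CropG regrets: 1.5, 1.7, 0.0, 0.0, 0.2 → max 1.7
CropD regrets: 0.0, 1.1, 1.2, 1.4, 0.0 → max 1.4
CropE regrets: 1.7, 0.0, 0.5, 1.2, 0.4 → max 1.7
Smallest max regret = 1.4 → CropD.

CropD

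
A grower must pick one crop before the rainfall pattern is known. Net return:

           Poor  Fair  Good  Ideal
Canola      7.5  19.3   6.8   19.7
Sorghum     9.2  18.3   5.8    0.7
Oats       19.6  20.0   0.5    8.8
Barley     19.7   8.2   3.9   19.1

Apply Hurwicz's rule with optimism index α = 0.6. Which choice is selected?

Canola: 0.6·19.7 + 0.4·6.8 = 14.54
Sorghum: 0.6·18.3 + 0.4·0.7 = 11.26
Oats: 0.6·20.0 + 0.4·0.5 = 12.2
Barley: 0.6·19.7 + 0.4·3.9 = 13.38
Highest Hurwicz score = 14.54 → Canola.

Canola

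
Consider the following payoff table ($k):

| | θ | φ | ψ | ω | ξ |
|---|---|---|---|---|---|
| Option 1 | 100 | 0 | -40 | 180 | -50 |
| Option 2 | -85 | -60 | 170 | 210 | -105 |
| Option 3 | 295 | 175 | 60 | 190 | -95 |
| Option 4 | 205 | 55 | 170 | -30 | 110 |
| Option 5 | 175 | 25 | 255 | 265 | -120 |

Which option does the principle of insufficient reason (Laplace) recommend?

Option 3

Row averages: Option 1=38, Option 2=26, Option 3=125, Option 4=102, Option 5=120
Highest average = 125 → Option 3.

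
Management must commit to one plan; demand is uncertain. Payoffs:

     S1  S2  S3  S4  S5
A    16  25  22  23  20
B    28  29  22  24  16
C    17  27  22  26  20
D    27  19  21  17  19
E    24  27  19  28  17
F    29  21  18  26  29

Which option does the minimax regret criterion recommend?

Column bests: S1=29, S2=29, S3=22, S4=28, S5=29.
A regrets: 13, 4, 0, 5, 9 → max 13
B regrets: 1, 0, 0, 4, 13 → max 13
C regrets: 12, 2, 0, 2, 9 → max 12
D regrets: 2, 10, 1, 11, 10 → max 11
E regrets: 5, 2, 3, 0, 12 → max 12
F regrets: 0, 8, 4, 2, 0 → max 8
Smallest max regret = 8 → F.

F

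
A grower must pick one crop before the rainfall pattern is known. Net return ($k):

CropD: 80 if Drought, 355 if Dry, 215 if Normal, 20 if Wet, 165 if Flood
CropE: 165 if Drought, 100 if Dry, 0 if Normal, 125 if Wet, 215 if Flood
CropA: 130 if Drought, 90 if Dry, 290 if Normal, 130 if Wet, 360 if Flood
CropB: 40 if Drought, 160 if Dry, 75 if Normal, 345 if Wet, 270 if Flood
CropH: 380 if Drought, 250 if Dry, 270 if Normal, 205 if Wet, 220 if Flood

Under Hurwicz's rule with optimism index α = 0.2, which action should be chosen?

CropD: 0.2·355 + 0.8·20 = 87
CropE: 0.2·215 + 0.8·0 = 43
CropA: 0.2·360 + 0.8·90 = 144
CropB: 0.2·345 + 0.8·40 = 101
CropH: 0.2·380 + 0.8·205 = 240
Highest Hurwicz score = 240 → CropH.

CropH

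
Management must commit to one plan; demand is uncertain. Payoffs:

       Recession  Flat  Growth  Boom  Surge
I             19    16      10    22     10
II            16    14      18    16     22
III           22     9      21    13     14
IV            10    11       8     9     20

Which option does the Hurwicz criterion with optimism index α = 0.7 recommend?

II

I: 0.7·22 + 0.3·10 = 18.4
II: 0.7·22 + 0.3·14 = 19.6
III: 0.7·22 + 0.3·9 = 18.1
IV: 0.7·20 + 0.3·8 = 16.4
Highest Hurwicz score = 19.6 → II.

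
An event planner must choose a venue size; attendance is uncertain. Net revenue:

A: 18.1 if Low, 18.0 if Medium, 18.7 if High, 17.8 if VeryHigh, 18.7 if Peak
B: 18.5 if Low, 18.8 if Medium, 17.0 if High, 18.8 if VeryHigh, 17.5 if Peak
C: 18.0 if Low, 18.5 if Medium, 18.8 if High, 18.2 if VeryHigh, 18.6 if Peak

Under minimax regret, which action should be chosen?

C

Column bests: Low=18.5, Medium=18.8, High=18.8, VeryHigh=18.8, Peak=18.7.
A regrets: 0.4, 0.8, 0.1, 1.0, 0.0 → max 1.0
B regrets: 0.0, 0.0, 1.8, 0.0, 1.2 → max 1.8
C regrets: 0.5, 0.3, 0.0, 0.6, 0.1 → max 0.6
Smallest max regret = 0.6 → C.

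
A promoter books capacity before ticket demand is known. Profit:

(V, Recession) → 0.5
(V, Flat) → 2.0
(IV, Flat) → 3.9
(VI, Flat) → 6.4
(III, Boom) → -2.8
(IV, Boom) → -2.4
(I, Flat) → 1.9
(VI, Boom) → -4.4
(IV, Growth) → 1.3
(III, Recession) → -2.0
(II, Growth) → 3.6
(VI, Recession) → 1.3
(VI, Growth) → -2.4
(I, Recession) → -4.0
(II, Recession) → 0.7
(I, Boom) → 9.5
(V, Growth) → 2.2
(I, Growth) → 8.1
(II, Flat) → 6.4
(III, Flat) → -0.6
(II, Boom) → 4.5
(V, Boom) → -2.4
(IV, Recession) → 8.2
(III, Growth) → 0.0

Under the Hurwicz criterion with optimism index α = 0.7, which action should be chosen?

I

I: 0.7·9.5 + 0.3·(-4.0) = 5.45
II: 0.7·6.4 + 0.3·0.7 = 4.69
III: 0.7·0.0 + 0.3·(-2.8) = -0.84
IV: 0.7·8.2 + 0.3·(-2.4) = 5.02
V: 0.7·2.2 + 0.3·(-2.4) = 0.82
VI: 0.7·6.4 + 0.3·(-4.4) = 3.16
Highest Hurwicz score = 5.45 → I.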